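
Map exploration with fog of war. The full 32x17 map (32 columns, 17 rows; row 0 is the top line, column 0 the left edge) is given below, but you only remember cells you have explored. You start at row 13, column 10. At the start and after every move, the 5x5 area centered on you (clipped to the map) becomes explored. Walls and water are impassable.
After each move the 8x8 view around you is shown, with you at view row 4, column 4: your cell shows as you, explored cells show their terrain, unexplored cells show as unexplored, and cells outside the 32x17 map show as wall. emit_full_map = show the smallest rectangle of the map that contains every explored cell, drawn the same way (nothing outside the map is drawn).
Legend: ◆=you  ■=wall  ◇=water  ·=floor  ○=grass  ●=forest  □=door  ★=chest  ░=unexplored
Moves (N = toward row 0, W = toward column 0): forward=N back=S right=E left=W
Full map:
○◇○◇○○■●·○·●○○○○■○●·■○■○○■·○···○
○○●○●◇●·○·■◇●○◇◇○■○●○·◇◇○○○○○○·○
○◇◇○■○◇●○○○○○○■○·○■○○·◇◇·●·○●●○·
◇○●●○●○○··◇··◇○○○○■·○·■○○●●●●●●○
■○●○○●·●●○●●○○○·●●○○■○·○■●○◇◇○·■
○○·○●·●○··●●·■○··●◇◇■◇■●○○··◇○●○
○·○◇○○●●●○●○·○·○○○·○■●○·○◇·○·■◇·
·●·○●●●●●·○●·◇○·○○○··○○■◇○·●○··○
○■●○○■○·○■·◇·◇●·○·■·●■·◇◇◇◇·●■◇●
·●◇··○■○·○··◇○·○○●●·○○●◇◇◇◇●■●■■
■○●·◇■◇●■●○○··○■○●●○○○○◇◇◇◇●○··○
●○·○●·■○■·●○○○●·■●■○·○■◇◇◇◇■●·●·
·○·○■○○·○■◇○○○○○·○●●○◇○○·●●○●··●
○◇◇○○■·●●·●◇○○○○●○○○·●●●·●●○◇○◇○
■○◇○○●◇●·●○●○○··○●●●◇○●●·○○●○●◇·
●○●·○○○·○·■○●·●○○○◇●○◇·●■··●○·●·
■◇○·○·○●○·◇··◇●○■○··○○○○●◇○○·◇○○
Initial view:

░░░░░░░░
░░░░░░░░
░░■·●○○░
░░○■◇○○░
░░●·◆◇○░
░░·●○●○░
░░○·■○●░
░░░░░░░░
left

░░░░░░░░
░░░░░░░░
░░○■·●○○
░░·○■◇○○
░░●●◆●◇○
░░●·●○●○
░░·○·■○●
░░░░░░░░

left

░░░░░░░░
░░░░░░░░
░░■○■·●○
░░○·○■◇○
░░·●◆·●◇
░░◇●·●○●
░░○·○·■○
░░░░░░░░

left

░░░░░░░░
░░░░░░░░
░░·■○■·●
░░○○·○■◇
░░■·◆●·●
░░●◇●·●○
░░○○·○·■
░░░░░░░░

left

░░░░░░░░
░░░░░░░░
░░●·■○■·
░░■○○·○■
░░○■◆●●·
░░○●◇●·●
░░○○○·○·
░░░░░░░░

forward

░░░░░░░░
░░░░░░░░
░░◇■◇●■░
░░●·■○■·
░░■○◆·○■
░░○■·●●·
░░○●◇●·●
░░○○○·○·

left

░░░░░░░░
░░░░░░░░
░░·◇■◇●■
░░○●·■○■
░░○■◆○·○
░░○○■·●●
░░○○●◇●·
░░░○○○·○

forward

░░░░░░░░
░░░░░░░░
░░··○■○░
░░·◇■◇●■
░░○●◆■○■
░░○■○○·○
░░○○■·●●
░░○○●◇●·

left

░░░░░░░░
░░░░░░░░
░░◇··○■○
░░●·◇■◇●
░░·○◆·■○
░░·○■○○·
░░◇○○■·●
░░░○○●◇●

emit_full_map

◇··○■○░░░░░
●·◇■◇●■░░░░
·○◆·■○■·●○○
·○■○○·○■◇○○
◇○○■·●●·●◇○
░○○●◇●·●○●○
░░○○○·○·■○●

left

■░░░░░░░
■░░░░░░░
■░●◇··○■
■░○●·◇■◇
■░○·◆●·■
■░○·○■○○
■░◇◇○○■·
■░░░○○●◇

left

■■░░░░░░
■■░░░░░░
■■·●◇··○
■■■○●·◇■
■■●○◆○●·
■■·○·○■○
■■○◇◇○○■
■■░░░○○●

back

■■░░░░░░
■■·●◇··○
■■■○●·◇■
■■●○·○●·
■■·○◆○■○
■■○◇◇○○■
■■■○◇○○●
■■░░░░○○

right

■░░░░░░░
■·●◇··○■
■■○●·◇■◇
■●○·○●·■
■·○·◆■○○
■○◇◇○○■·
■■○◇○○●◇
■░░░░○○○

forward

■░░░░░░░
■░░░░░░░
■·●◇··○■
■■○●·◇■◇
■●○·◆●·■
■·○·○■○○
■○◇◇○○■·
■■○◇○○●◇

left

■■░░░░░░
■■░░░░░░
■■·●◇··○
■■■○●·◇■
■■●○◆○●·
■■·○·○■○
■■○◇◇○○■
■■■○◇○○●

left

■■■░░░░░
■■■░░░░░
■■■·●◇··
■■■■○●·◇
■■■●◆·○●
■■■·○·○■
■■■○◇◇○○
■■■■○◇○○

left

■■■■░░░░
■■■■░░░░
■■■■·●◇·
■■■■■○●·
■■■■◆○·○
■■■■·○·○
■■■■○◇◇○
■■■■■○◇○

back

■■■■░░░░
■■■■·●◇·
■■■■■○●·
■■■■●○·○
■■■■◆○·○
■■■■○◇◇○
■■■■■○◇○
■■■■░░░░

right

■■■░░░░░
■■■·●◇··
■■■■○●·◇
■■■●○·○●
■■■·◆·○■
■■■○◇◇○○
■■■■○◇○○
■■■░░░░○

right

■■░░░░░░
■■·●◇··○
■■■○●·◇■
■■●○·○●·
■■·○◆○■○
■■○◇◇○○■
■■■○◇○○●
■■░░░░○○

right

■░░░░░░░
■·●◇··○■
■■○●·◇■◇
■●○·○●·■
■·○·◆■○○
■○◇◇○○■·
■■○◇○○●◇
■░░░░○○○

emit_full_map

·●◇··○■○░░░░░
■○●·◇■◇●■░░░░
●○·○●·■○■·●○○
·○·◆■○○·○■◇○○
○◇◇○○■·●●·●◇○
■○◇○○●◇●·●○●○
░░░░○○○·○·■○●

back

■·●◇··○■
■■○●·◇■◇
■●○·○●·■
■·○·○■○○
■○◇◇◆○■·
■■○◇○○●◇
■░○●·○○○
■░░░░░░░

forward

■░░░░░░░
■·●◇··○■
■■○●·◇■◇
■●○·○●·■
■·○·◆■○○
■○◇◇○○■·
■■○◇○○●◇
■░○●·○○○

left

■■░░░░░░
■■·●◇··○
■■■○●·◇■
■■●○·○●·
■■·○◆○■○
■■○◇◇○○■
■■■○◇○○●
■■░○●·○○

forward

■■░░░░░░
■■░░░░░░
■■·●◇··○
■■■○●·◇■
■■●○◆○●·
■■·○·○■○
■■○◇◇○○■
■■■○◇○○●

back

■■░░░░░░
■■·●◇··○
■■■○●·◇■
■■●○·○●·
■■·○◆○■○
■■○◇◇○○■
■■■○◇○○●
■■░○●·○○

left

■■■░░░░░
■■■·●◇··
■■■■○●·◇
■■■●○·○●
■■■·◆·○■
■■■○◇◇○○
■■■■○◇○○
■■■░○●·○


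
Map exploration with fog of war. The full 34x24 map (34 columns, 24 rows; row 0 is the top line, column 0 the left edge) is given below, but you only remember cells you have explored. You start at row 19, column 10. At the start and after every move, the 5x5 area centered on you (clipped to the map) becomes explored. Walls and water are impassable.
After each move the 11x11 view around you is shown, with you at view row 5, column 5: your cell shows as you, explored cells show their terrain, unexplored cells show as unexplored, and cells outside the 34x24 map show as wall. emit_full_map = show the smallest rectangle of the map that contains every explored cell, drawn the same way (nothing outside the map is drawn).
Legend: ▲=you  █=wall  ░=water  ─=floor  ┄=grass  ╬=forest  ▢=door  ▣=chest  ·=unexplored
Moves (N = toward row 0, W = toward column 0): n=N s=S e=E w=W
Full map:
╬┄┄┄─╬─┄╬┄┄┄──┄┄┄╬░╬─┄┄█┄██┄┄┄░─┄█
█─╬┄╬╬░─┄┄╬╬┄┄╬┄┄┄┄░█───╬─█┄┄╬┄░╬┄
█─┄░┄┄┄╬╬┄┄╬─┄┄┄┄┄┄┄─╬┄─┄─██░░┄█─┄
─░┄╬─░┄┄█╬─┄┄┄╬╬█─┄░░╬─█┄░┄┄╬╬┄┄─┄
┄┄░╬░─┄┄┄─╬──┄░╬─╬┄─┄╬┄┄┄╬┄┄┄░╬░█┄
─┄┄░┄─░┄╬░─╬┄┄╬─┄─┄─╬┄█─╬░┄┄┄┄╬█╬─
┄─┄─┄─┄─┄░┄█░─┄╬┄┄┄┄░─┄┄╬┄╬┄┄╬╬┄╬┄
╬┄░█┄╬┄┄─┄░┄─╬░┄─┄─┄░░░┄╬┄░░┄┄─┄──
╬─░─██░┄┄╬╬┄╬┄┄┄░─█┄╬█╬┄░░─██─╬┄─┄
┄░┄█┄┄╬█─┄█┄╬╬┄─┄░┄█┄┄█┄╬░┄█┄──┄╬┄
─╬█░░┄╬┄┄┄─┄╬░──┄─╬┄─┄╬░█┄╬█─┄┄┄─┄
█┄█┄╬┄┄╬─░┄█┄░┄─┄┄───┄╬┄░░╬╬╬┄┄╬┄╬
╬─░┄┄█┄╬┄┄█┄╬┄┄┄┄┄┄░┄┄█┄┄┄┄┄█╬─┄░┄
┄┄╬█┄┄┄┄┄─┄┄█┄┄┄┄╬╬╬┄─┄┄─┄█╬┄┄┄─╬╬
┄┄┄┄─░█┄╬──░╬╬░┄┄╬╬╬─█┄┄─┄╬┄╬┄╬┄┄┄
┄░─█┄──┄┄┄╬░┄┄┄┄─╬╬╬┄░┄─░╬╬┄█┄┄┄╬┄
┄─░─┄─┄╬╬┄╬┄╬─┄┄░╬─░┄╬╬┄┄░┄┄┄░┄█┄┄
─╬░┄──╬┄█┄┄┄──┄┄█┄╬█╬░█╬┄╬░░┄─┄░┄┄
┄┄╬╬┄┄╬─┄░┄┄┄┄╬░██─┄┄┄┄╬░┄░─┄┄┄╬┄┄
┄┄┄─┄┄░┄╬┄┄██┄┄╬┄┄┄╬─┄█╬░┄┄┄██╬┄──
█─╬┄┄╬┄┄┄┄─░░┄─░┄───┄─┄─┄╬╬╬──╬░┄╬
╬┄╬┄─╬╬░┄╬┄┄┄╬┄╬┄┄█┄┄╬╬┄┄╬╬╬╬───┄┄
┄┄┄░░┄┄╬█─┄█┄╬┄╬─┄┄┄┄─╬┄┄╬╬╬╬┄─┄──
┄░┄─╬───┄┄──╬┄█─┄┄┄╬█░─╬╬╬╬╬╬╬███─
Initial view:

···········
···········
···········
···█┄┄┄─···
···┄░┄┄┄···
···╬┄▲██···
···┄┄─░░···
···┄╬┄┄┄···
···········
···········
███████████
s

···········
···········
···█┄┄┄─···
···┄░┄┄┄···
···╬┄┄██···
···┄┄▲░░···
···┄╬┄┄┄···
···█─┄█┄···
···········
███████████
███████████

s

···········
···█┄┄┄─···
···┄░┄┄┄···
···╬┄┄██···
···┄┄─░░···
···┄╬▲┄┄···
···█─┄█┄···
···┄┄──╬···
███████████
███████████
███████████

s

···█┄┄┄─···
···┄░┄┄┄···
···╬┄┄██···
···┄┄─░░···
···┄╬┄┄┄···
···█─▲█┄···
···┄┄──╬···
███████████
███████████
███████████
███████████

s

···┄░┄┄┄···
···╬┄┄██···
···┄┄─░░···
···┄╬┄┄┄···
···█─┄█┄···
···┄┄▲─╬···
███████████
███████████
███████████
███████████
███████████

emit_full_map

█┄┄┄─
┄░┄┄┄
╬┄┄██
┄┄─░░
┄╬┄┄┄
█─┄█┄
┄┄▲─╬

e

··┄░┄┄┄····
··╬┄┄██····
··┄┄─░░····
··┄╬┄┄┄╬···
··█─┄█┄╬···
··┄┄─▲╬┄···
███████████
███████████
███████████
███████████
███████████

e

·┄░┄┄┄·····
·╬┄┄██·····
·┄┄─░░·····
·┄╬┄┄┄╬┄···
·█─┄█┄╬┄···
·┄┄──▲┄█···
███████████
███████████
███████████
███████████
███████████

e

┄░┄┄┄······
╬┄┄██······
┄┄─░░······
┄╬┄┄┄╬┄╬···
█─┄█┄╬┄╬···
┄┄──╬▲█─···
███████████
███████████
███████████
███████████
███████████

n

█┄┄┄─······
┄░┄┄┄······
╬┄┄██······
┄┄─░░┄─░···
┄╬┄┄┄╬┄╬···
█─┄█┄▲┄╬···
┄┄──╬┄█─···
███████████
███████████
███████████
███████████

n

···········
█┄┄┄─······
┄░┄┄┄······
╬┄┄██┄┄╬···
┄┄─░░┄─░···
┄╬┄┄┄▲┄╬···
█─┄█┄╬┄╬···
┄┄──╬┄█─···
███████████
███████████
███████████

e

···········
┄┄┄─·······
░┄┄┄·······
┄┄██┄┄╬┄···
┄─░░┄─░┄···
╬┄┄┄╬▲╬┄···
─┄█┄╬┄╬─···
┄──╬┄█─┄···
███████████
███████████
███████████

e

···········
┄┄─········
┄┄┄········
┄██┄┄╬┄┄···
─░░┄─░┄─···
┄┄┄╬┄▲┄┄···
┄█┄╬┄╬─┄···
──╬┄█─┄┄···
███████████
███████████
███████████

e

···········
┄─·········
┄┄·········
██┄┄╬┄┄┄···
░░┄─░┄──···
┄┄╬┄╬▲┄█···
█┄╬┄╬─┄┄···
─╬┄█─┄┄┄···
███████████
███████████
███████████

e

···········
─··········
┄··········
█┄┄╬┄┄┄╬···
░┄─░┄───···
┄╬┄╬┄▲█┄···
┄╬┄╬─┄┄┄···
╬┄█─┄┄┄╬···
███████████
███████████
███████████

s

─··········
┄··········
█┄┄╬┄┄┄╬···
░┄─░┄───···
┄╬┄╬┄┄█┄···
┄╬┄╬─▲┄┄···
╬┄█─┄┄┄╬···
███████████
███████████
███████████
███████████

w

┄─·········
┄┄·········
██┄┄╬┄┄┄╬··
░░┄─░┄───··
┄┄╬┄╬┄┄█┄··
█┄╬┄╬▲┄┄┄··
─╬┄█─┄┄┄╬··
███████████
███████████
███████████
███████████

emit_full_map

█┄┄┄─·······
┄░┄┄┄·······
╬┄┄██┄┄╬┄┄┄╬
┄┄─░░┄─░┄───
┄╬┄┄┄╬┄╬┄┄█┄
█─┄█┄╬┄╬▲┄┄┄
┄┄──╬┄█─┄┄┄╬

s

┄┄·········
██┄┄╬┄┄┄╬··
░░┄─░┄───··
┄┄╬┄╬┄┄█┄··
█┄╬┄╬─┄┄┄··
─╬┄█─▲┄┄╬··
███████████
███████████
███████████
███████████
███████████

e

┄··········
█┄┄╬┄┄┄╬···
░┄─░┄───···
┄╬┄╬┄┄█┄···
┄╬┄╬─┄┄┄···
╬┄█─┄▲┄╬···
███████████
███████████
███████████
███████████
███████████

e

···········
┄┄╬┄┄┄╬····
┄─░┄───····
╬┄╬┄┄█┄┄···
╬┄╬─┄┄┄┄···
┄█─┄┄▲╬█···
███████████
███████████
███████████
███████████
███████████

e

···········
┄╬┄┄┄╬·····
─░┄───·····
┄╬┄┄█┄┄╬···
┄╬─┄┄┄┄─···
█─┄┄┄▲█░···
███████████
███████████
███████████
███████████
███████████

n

···········
···········
┄╬┄┄┄╬·····
─░┄───┄─···
┄╬┄┄█┄┄╬···
┄╬─┄┄▲┄─···
█─┄┄┄╬█░···
███████████
███████████
███████████
███████████

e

···········
···········
╬┄┄┄╬······
░┄───┄─┄···
╬┄┄█┄┄╬╬···
╬─┄┄┄▲─╬···
─┄┄┄╬█░─···
███████████
███████████
███████████
███████████

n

···········
···········
···········
╬┄┄┄╬─┄█···
░┄───┄─┄···
╬┄┄█┄▲╬╬···
╬─┄┄┄┄─╬···
─┄┄┄╬█░─···
███████████
███████████
███████████

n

···········
···········
···········
···─┄┄┄┄···
╬┄┄┄╬─┄█···
░┄───▲─┄···
╬┄┄█┄┄╬╬···
╬─┄┄┄┄─╬···
─┄┄┄╬█░─···
███████████
███████████

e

···········
···········
···········
··─┄┄┄┄╬···
┄┄┄╬─┄█╬···
┄───┄▲┄─···
┄┄█┄┄╬╬┄···
─┄┄┄┄─╬┄···
┄┄┄╬█░─····
███████████
███████████

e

···········
···········
···········
·─┄┄┄┄╬░···
┄┄╬─┄█╬░···
───┄─▲─┄···
┄█┄┄╬╬┄┄···
┄┄┄┄─╬┄┄···
┄┄╬█░─·····
███████████
███████████

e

···········
···········
···········
─┄┄┄┄╬░┄···
┄╬─┄█╬░┄···
──┄─┄▲┄╬···
█┄┄╬╬┄┄╬···
┄┄┄─╬┄┄╬···
┄╬█░─······
███████████
███████████

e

···········
···········
···········
┄┄┄┄╬░┄░···
╬─┄█╬░┄┄···
─┄─┄─▲╬╬···
┄┄╬╬┄┄╬╬···
┄┄─╬┄┄╬╬···
╬█░─·······
███████████
███████████

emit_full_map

█┄┄┄─··············
┄░┄┄┄·····─┄┄┄┄╬░┄░
╬┄┄██┄┄╬┄┄┄╬─┄█╬░┄┄
┄┄─░░┄─░┄───┄─┄─▲╬╬
┄╬┄┄┄╬┄╬┄┄█┄┄╬╬┄┄╬╬
█─┄█┄╬┄╬─┄┄┄┄─╬┄┄╬╬
┄┄──╬┄█─┄┄┄╬█░─····

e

···········
···········
···········
┄┄┄╬░┄░─···
─┄█╬░┄┄┄···
┄─┄─┄▲╬╬···
┄╬╬┄┄╬╬╬···
┄─╬┄┄╬╬╬···
█░─········
███████████
███████████

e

···········
···········
···········
┄┄╬░┄░─┄···
┄█╬░┄┄┄█···
─┄─┄╬▲╬─···
╬╬┄┄╬╬╬╬···
─╬┄┄╬╬╬╬···
░─·········
███████████
███████████

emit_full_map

█┄┄┄─················
┄░┄┄┄·····─┄┄┄┄╬░┄░─┄
╬┄┄██┄┄╬┄┄┄╬─┄█╬░┄┄┄█
┄┄─░░┄─░┄───┄─┄─┄╬▲╬─
┄╬┄┄┄╬┄╬┄┄█┄┄╬╬┄┄╬╬╬╬
█─┄█┄╬┄╬─┄┄┄┄─╬┄┄╬╬╬╬
┄┄──╬┄█─┄┄┄╬█░─······


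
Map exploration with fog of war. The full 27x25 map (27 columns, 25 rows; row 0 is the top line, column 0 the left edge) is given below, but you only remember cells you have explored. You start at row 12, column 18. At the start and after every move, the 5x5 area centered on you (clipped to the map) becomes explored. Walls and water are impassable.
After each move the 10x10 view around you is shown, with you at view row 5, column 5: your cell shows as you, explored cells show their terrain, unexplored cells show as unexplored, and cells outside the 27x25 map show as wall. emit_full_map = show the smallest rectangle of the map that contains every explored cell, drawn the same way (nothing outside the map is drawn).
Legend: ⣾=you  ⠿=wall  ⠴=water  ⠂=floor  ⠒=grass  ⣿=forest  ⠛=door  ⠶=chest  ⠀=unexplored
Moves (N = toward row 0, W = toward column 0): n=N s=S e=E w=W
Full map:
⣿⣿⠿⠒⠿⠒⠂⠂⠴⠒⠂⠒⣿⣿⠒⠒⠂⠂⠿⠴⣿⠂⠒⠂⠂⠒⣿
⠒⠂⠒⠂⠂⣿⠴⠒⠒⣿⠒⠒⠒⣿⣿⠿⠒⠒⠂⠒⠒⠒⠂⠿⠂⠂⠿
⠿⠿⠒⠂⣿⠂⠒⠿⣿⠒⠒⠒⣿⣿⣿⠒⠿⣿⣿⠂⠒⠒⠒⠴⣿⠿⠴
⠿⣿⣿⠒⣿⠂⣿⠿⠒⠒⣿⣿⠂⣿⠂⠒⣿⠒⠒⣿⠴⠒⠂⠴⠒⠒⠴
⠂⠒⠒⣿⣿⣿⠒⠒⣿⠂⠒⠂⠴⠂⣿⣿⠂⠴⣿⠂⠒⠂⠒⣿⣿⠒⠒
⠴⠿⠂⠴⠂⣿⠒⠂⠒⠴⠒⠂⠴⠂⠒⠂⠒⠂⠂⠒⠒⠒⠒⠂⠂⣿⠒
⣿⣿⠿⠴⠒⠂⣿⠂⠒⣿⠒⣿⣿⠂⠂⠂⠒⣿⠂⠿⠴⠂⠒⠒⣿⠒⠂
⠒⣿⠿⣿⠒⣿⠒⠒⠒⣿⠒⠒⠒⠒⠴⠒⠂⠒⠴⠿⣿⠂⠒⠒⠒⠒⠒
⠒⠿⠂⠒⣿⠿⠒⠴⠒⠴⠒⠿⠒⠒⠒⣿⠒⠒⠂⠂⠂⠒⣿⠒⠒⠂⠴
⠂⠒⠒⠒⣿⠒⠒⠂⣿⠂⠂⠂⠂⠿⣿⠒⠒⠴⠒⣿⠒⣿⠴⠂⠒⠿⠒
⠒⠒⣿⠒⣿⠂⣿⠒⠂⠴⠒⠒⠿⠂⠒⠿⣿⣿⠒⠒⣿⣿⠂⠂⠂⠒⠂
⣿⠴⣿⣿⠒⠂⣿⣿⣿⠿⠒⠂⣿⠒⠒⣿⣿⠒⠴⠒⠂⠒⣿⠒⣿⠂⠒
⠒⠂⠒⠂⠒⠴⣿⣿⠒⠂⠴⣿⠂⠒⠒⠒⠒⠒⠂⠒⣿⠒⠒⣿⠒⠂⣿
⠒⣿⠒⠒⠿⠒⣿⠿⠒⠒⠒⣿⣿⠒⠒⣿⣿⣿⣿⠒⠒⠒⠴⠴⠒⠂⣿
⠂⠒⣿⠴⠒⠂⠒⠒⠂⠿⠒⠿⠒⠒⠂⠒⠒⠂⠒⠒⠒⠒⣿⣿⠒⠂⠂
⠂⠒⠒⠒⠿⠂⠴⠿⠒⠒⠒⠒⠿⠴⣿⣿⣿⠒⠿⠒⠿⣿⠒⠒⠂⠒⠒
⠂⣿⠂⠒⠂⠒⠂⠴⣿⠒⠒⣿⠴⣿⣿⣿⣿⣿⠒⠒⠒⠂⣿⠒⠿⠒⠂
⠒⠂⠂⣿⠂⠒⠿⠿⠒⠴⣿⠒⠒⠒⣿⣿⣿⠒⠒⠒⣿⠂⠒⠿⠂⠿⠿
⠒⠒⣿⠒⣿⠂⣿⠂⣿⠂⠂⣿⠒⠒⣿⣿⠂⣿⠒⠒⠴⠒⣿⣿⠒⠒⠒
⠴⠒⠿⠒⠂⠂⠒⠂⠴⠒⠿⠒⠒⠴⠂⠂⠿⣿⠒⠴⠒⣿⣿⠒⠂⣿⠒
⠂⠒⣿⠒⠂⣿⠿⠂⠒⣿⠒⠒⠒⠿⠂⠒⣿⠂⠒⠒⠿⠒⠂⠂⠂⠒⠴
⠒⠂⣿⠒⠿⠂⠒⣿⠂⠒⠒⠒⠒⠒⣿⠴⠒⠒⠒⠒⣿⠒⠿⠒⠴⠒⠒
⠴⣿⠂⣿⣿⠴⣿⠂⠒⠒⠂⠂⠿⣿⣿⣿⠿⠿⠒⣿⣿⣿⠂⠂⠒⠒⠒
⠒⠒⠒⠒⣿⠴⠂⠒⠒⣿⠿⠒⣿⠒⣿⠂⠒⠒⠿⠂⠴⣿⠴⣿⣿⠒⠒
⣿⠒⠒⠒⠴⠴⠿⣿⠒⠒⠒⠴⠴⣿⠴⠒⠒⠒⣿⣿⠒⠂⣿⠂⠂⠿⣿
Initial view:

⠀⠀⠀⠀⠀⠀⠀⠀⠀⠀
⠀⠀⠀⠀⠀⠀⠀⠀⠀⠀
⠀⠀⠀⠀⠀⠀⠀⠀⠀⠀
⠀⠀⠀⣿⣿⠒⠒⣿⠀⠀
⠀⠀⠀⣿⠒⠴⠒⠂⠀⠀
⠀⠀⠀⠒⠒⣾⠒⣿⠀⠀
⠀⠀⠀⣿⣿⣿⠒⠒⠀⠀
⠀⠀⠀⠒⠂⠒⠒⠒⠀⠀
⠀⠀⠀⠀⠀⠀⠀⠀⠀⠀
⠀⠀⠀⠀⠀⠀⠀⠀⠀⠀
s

⠀⠀⠀⠀⠀⠀⠀⠀⠀⠀
⠀⠀⠀⠀⠀⠀⠀⠀⠀⠀
⠀⠀⠀⣿⣿⠒⠒⣿⠀⠀
⠀⠀⠀⣿⠒⠴⠒⠂⠀⠀
⠀⠀⠀⠒⠒⠂⠒⣿⠀⠀
⠀⠀⠀⣿⣿⣾⠒⠒⠀⠀
⠀⠀⠀⠒⠂⠒⠒⠒⠀⠀
⠀⠀⠀⣿⠒⠿⠒⠿⠀⠀
⠀⠀⠀⠀⠀⠀⠀⠀⠀⠀
⠀⠀⠀⠀⠀⠀⠀⠀⠀⠀

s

⠀⠀⠀⠀⠀⠀⠀⠀⠀⠀
⠀⠀⠀⣿⣿⠒⠒⣿⠀⠀
⠀⠀⠀⣿⠒⠴⠒⠂⠀⠀
⠀⠀⠀⠒⠒⠂⠒⣿⠀⠀
⠀⠀⠀⣿⣿⣿⠒⠒⠀⠀
⠀⠀⠀⠒⠂⣾⠒⠒⠀⠀
⠀⠀⠀⣿⠒⠿⠒⠿⠀⠀
⠀⠀⠀⣿⣿⠒⠒⠒⠀⠀
⠀⠀⠀⠀⠀⠀⠀⠀⠀⠀
⠀⠀⠀⠀⠀⠀⠀⠀⠀⠀

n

⠀⠀⠀⠀⠀⠀⠀⠀⠀⠀
⠀⠀⠀⠀⠀⠀⠀⠀⠀⠀
⠀⠀⠀⣿⣿⠒⠒⣿⠀⠀
⠀⠀⠀⣿⠒⠴⠒⠂⠀⠀
⠀⠀⠀⠒⠒⠂⠒⣿⠀⠀
⠀⠀⠀⣿⣿⣾⠒⠒⠀⠀
⠀⠀⠀⠒⠂⠒⠒⠒⠀⠀
⠀⠀⠀⣿⠒⠿⠒⠿⠀⠀
⠀⠀⠀⣿⣿⠒⠒⠒⠀⠀
⠀⠀⠀⠀⠀⠀⠀⠀⠀⠀

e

⠀⠀⠀⠀⠀⠀⠀⠀⠀⠀
⠀⠀⠀⠀⠀⠀⠀⠀⠀⠀
⠀⠀⣿⣿⠒⠒⣿⠀⠀⠀
⠀⠀⣿⠒⠴⠒⠂⠒⠀⠀
⠀⠀⠒⠒⠂⠒⣿⠒⠀⠀
⠀⠀⣿⣿⣿⣾⠒⠒⠀⠀
⠀⠀⠒⠂⠒⠒⠒⠒⠀⠀
⠀⠀⣿⠒⠿⠒⠿⣿⠀⠀
⠀⠀⣿⣿⠒⠒⠒⠀⠀⠀
⠀⠀⠀⠀⠀⠀⠀⠀⠀⠀

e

⠀⠀⠀⠀⠀⠀⠀⠀⠀⠀
⠀⠀⠀⠀⠀⠀⠀⠀⠀⠀
⠀⣿⣿⠒⠒⣿⠀⠀⠀⠀
⠀⣿⠒⠴⠒⠂⠒⣿⠀⠀
⠀⠒⠒⠂⠒⣿⠒⠒⠀⠀
⠀⣿⣿⣿⠒⣾⠒⠴⠀⠀
⠀⠒⠂⠒⠒⠒⠒⣿⠀⠀
⠀⣿⠒⠿⠒⠿⣿⠒⠀⠀
⠀⣿⣿⠒⠒⠒⠀⠀⠀⠀
⠀⠀⠀⠀⠀⠀⠀⠀⠀⠀

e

⠀⠀⠀⠀⠀⠀⠀⠀⠀⠀
⠀⠀⠀⠀⠀⠀⠀⠀⠀⠀
⣿⣿⠒⠒⣿⠀⠀⠀⠀⠀
⣿⠒⠴⠒⠂⠒⣿⠒⠀⠀
⠒⠒⠂⠒⣿⠒⠒⣿⠀⠀
⣿⣿⣿⠒⠒⣾⠴⠴⠀⠀
⠒⠂⠒⠒⠒⠒⣿⣿⠀⠀
⣿⠒⠿⠒⠿⣿⠒⠒⠀⠀
⣿⣿⠒⠒⠒⠀⠀⠀⠀⠀
⠀⠀⠀⠀⠀⠀⠀⠀⠀⠀

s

⠀⠀⠀⠀⠀⠀⠀⠀⠀⠀
⣿⣿⠒⠒⣿⠀⠀⠀⠀⠀
⣿⠒⠴⠒⠂⠒⣿⠒⠀⠀
⠒⠒⠂⠒⣿⠒⠒⣿⠀⠀
⣿⣿⣿⠒⠒⠒⠴⠴⠀⠀
⠒⠂⠒⠒⠒⣾⣿⣿⠀⠀
⣿⠒⠿⠒⠿⣿⠒⠒⠀⠀
⣿⣿⠒⠒⠒⠂⣿⠒⠀⠀
⠀⠀⠀⠀⠀⠀⠀⠀⠀⠀
⠀⠀⠀⠀⠀⠀⠀⠀⠀⠀

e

⠀⠀⠀⠀⠀⠀⠀⠀⠀⠀
⣿⠒⠒⣿⠀⠀⠀⠀⠀⠀
⠒⠴⠒⠂⠒⣿⠒⠀⠀⠀
⠒⠂⠒⣿⠒⠒⣿⠒⠀⠀
⣿⣿⠒⠒⠒⠴⠴⠒⠀⠀
⠂⠒⠒⠒⠒⣾⣿⠒⠀⠀
⠒⠿⠒⠿⣿⠒⠒⠂⠀⠀
⣿⠒⠒⠒⠂⣿⠒⠿⠀⠀
⠀⠀⠀⠀⠀⠀⠀⠀⠀⠀
⠀⠀⠀⠀⠀⠀⠀⠀⠀⠀

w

⠀⠀⠀⠀⠀⠀⠀⠀⠀⠀
⣿⣿⠒⠒⣿⠀⠀⠀⠀⠀
⣿⠒⠴⠒⠂⠒⣿⠒⠀⠀
⠒⠒⠂⠒⣿⠒⠒⣿⠒⠀
⣿⣿⣿⠒⠒⠒⠴⠴⠒⠀
⠒⠂⠒⠒⠒⣾⣿⣿⠒⠀
⣿⠒⠿⠒⠿⣿⠒⠒⠂⠀
⣿⣿⠒⠒⠒⠂⣿⠒⠿⠀
⠀⠀⠀⠀⠀⠀⠀⠀⠀⠀
⠀⠀⠀⠀⠀⠀⠀⠀⠀⠀

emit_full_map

⣿⣿⠒⠒⣿⠀⠀⠀⠀
⣿⠒⠴⠒⠂⠒⣿⠒⠀
⠒⠒⠂⠒⣿⠒⠒⣿⠒
⣿⣿⣿⠒⠒⠒⠴⠴⠒
⠒⠂⠒⠒⠒⣾⣿⣿⠒
⣿⠒⠿⠒⠿⣿⠒⠒⠂
⣿⣿⠒⠒⠒⠂⣿⠒⠿

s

⣿⣿⠒⠒⣿⠀⠀⠀⠀⠀
⣿⠒⠴⠒⠂⠒⣿⠒⠀⠀
⠒⠒⠂⠒⣿⠒⠒⣿⠒⠀
⣿⣿⣿⠒⠒⠒⠴⠴⠒⠀
⠒⠂⠒⠒⠒⠒⣿⣿⠒⠀
⣿⠒⠿⠒⠿⣾⠒⠒⠂⠀
⣿⣿⠒⠒⠒⠂⣿⠒⠿⠀
⠀⠀⠀⠒⣿⠂⠒⠿⠀⠀
⠀⠀⠀⠀⠀⠀⠀⠀⠀⠀
⠀⠀⠀⠀⠀⠀⠀⠀⠀⠀

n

⠀⠀⠀⠀⠀⠀⠀⠀⠀⠀
⣿⣿⠒⠒⣿⠀⠀⠀⠀⠀
⣿⠒⠴⠒⠂⠒⣿⠒⠀⠀
⠒⠒⠂⠒⣿⠒⠒⣿⠒⠀
⣿⣿⣿⠒⠒⠒⠴⠴⠒⠀
⠒⠂⠒⠒⠒⣾⣿⣿⠒⠀
⣿⠒⠿⠒⠿⣿⠒⠒⠂⠀
⣿⣿⠒⠒⠒⠂⣿⠒⠿⠀
⠀⠀⠀⠒⣿⠂⠒⠿⠀⠀
⠀⠀⠀⠀⠀⠀⠀⠀⠀⠀

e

⠀⠀⠀⠀⠀⠀⠀⠀⠀⠀
⣿⠒⠒⣿⠀⠀⠀⠀⠀⠀
⠒⠴⠒⠂⠒⣿⠒⠀⠀⠀
⠒⠂⠒⣿⠒⠒⣿⠒⠀⠀
⣿⣿⠒⠒⠒⠴⠴⠒⠀⠀
⠂⠒⠒⠒⠒⣾⣿⠒⠀⠀
⠒⠿⠒⠿⣿⠒⠒⠂⠀⠀
⣿⠒⠒⠒⠂⣿⠒⠿⠀⠀
⠀⠀⠒⣿⠂⠒⠿⠀⠀⠀
⠀⠀⠀⠀⠀⠀⠀⠀⠀⠀

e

⠀⠀⠀⠀⠀⠀⠀⠀⠀⠿
⠒⠒⣿⠀⠀⠀⠀⠀⠀⠿
⠴⠒⠂⠒⣿⠒⠀⠀⠀⠿
⠂⠒⣿⠒⠒⣿⠒⠂⠀⠿
⣿⠒⠒⠒⠴⠴⠒⠂⠀⠿
⠒⠒⠒⠒⣿⣾⠒⠂⠀⠿
⠿⠒⠿⣿⠒⠒⠂⠒⠀⠿
⠒⠒⠒⠂⣿⠒⠿⠒⠀⠿
⠀⠒⣿⠂⠒⠿⠀⠀⠀⠿
⠀⠀⠀⠀⠀⠀⠀⠀⠀⠿

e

⠀⠀⠀⠀⠀⠀⠀⠀⠿⠿
⠒⣿⠀⠀⠀⠀⠀⠀⠿⠿
⠒⠂⠒⣿⠒⠀⠀⠀⠿⠿
⠒⣿⠒⠒⣿⠒⠂⣿⠿⠿
⠒⠒⠒⠴⠴⠒⠂⣿⠿⠿
⠒⠒⠒⣿⣿⣾⠂⠂⠿⠿
⠒⠿⣿⠒⠒⠂⠒⠒⠿⠿
⠒⠒⠂⣿⠒⠿⠒⠂⠿⠿
⠒⣿⠂⠒⠿⠀⠀⠀⠿⠿
⠀⠀⠀⠀⠀⠀⠀⠀⠿⠿

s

⠒⣿⠀⠀⠀⠀⠀⠀⠿⠿
⠒⠂⠒⣿⠒⠀⠀⠀⠿⠿
⠒⣿⠒⠒⣿⠒⠂⣿⠿⠿
⠒⠒⠒⠴⠴⠒⠂⣿⠿⠿
⠒⠒⠒⣿⣿⠒⠂⠂⠿⠿
⠒⠿⣿⠒⠒⣾⠒⠒⠿⠿
⠒⠒⠂⣿⠒⠿⠒⠂⠿⠿
⠒⣿⠂⠒⠿⠂⠿⠿⠿⠿
⠀⠀⠀⠀⠀⠀⠀⠀⠿⠿
⠀⠀⠀⠀⠀⠀⠀⠀⠿⠿

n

⠀⠀⠀⠀⠀⠀⠀⠀⠿⠿
⠒⣿⠀⠀⠀⠀⠀⠀⠿⠿
⠒⠂⠒⣿⠒⠀⠀⠀⠿⠿
⠒⣿⠒⠒⣿⠒⠂⣿⠿⠿
⠒⠒⠒⠴⠴⠒⠂⣿⠿⠿
⠒⠒⠒⣿⣿⣾⠂⠂⠿⠿
⠒⠿⣿⠒⠒⠂⠒⠒⠿⠿
⠒⠒⠂⣿⠒⠿⠒⠂⠿⠿
⠒⣿⠂⠒⠿⠂⠿⠿⠿⠿
⠀⠀⠀⠀⠀⠀⠀⠀⠿⠿

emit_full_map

⣿⣿⠒⠒⣿⠀⠀⠀⠀⠀⠀
⣿⠒⠴⠒⠂⠒⣿⠒⠀⠀⠀
⠒⠒⠂⠒⣿⠒⠒⣿⠒⠂⣿
⣿⣿⣿⠒⠒⠒⠴⠴⠒⠂⣿
⠒⠂⠒⠒⠒⠒⣿⣿⣾⠂⠂
⣿⠒⠿⠒⠿⣿⠒⠒⠂⠒⠒
⣿⣿⠒⠒⠒⠂⣿⠒⠿⠒⠂
⠀⠀⠀⠒⣿⠂⠒⠿⠂⠿⠿

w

⠀⠀⠀⠀⠀⠀⠀⠀⠀⠿
⠒⠒⣿⠀⠀⠀⠀⠀⠀⠿
⠴⠒⠂⠒⣿⠒⠀⠀⠀⠿
⠂⠒⣿⠒⠒⣿⠒⠂⣿⠿
⣿⠒⠒⠒⠴⠴⠒⠂⣿⠿
⠒⠒⠒⠒⣿⣾⠒⠂⠂⠿
⠿⠒⠿⣿⠒⠒⠂⠒⠒⠿
⠒⠒⠒⠂⣿⠒⠿⠒⠂⠿
⠀⠒⣿⠂⠒⠿⠂⠿⠿⠿
⠀⠀⠀⠀⠀⠀⠀⠀⠀⠿

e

⠀⠀⠀⠀⠀⠀⠀⠀⠿⠿
⠒⣿⠀⠀⠀⠀⠀⠀⠿⠿
⠒⠂⠒⣿⠒⠀⠀⠀⠿⠿
⠒⣿⠒⠒⣿⠒⠂⣿⠿⠿
⠒⠒⠒⠴⠴⠒⠂⣿⠿⠿
⠒⠒⠒⣿⣿⣾⠂⠂⠿⠿
⠒⠿⣿⠒⠒⠂⠒⠒⠿⠿
⠒⠒⠂⣿⠒⠿⠒⠂⠿⠿
⠒⣿⠂⠒⠿⠂⠿⠿⠿⠿
⠀⠀⠀⠀⠀⠀⠀⠀⠿⠿

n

⠀⠀⠀⠀⠀⠀⠀⠀⠿⠿
⠀⠀⠀⠀⠀⠀⠀⠀⠿⠿
⠒⣿⠀⠀⠀⠀⠀⠀⠿⠿
⠒⠂⠒⣿⠒⣿⠂⠒⠿⠿
⠒⣿⠒⠒⣿⠒⠂⣿⠿⠿
⠒⠒⠒⠴⠴⣾⠂⣿⠿⠿
⠒⠒⠒⣿⣿⠒⠂⠂⠿⠿
⠒⠿⣿⠒⠒⠂⠒⠒⠿⠿
⠒⠒⠂⣿⠒⠿⠒⠂⠿⠿
⠒⣿⠂⠒⠿⠂⠿⠿⠿⠿

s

⠀⠀⠀⠀⠀⠀⠀⠀⠿⠿
⠒⣿⠀⠀⠀⠀⠀⠀⠿⠿
⠒⠂⠒⣿⠒⣿⠂⠒⠿⠿
⠒⣿⠒⠒⣿⠒⠂⣿⠿⠿
⠒⠒⠒⠴⠴⠒⠂⣿⠿⠿
⠒⠒⠒⣿⣿⣾⠂⠂⠿⠿
⠒⠿⣿⠒⠒⠂⠒⠒⠿⠿
⠒⠒⠂⣿⠒⠿⠒⠂⠿⠿
⠒⣿⠂⠒⠿⠂⠿⠿⠿⠿
⠀⠀⠀⠀⠀⠀⠀⠀⠿⠿

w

⠀⠀⠀⠀⠀⠀⠀⠀⠀⠿
⠒⠒⣿⠀⠀⠀⠀⠀⠀⠿
⠴⠒⠂⠒⣿⠒⣿⠂⠒⠿
⠂⠒⣿⠒⠒⣿⠒⠂⣿⠿
⣿⠒⠒⠒⠴⠴⠒⠂⣿⠿
⠒⠒⠒⠒⣿⣾⠒⠂⠂⠿
⠿⠒⠿⣿⠒⠒⠂⠒⠒⠿
⠒⠒⠒⠂⣿⠒⠿⠒⠂⠿
⠀⠒⣿⠂⠒⠿⠂⠿⠿⠿
⠀⠀⠀⠀⠀⠀⠀⠀⠀⠿

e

⠀⠀⠀⠀⠀⠀⠀⠀⠿⠿
⠒⣿⠀⠀⠀⠀⠀⠀⠿⠿
⠒⠂⠒⣿⠒⣿⠂⠒⠿⠿
⠒⣿⠒⠒⣿⠒⠂⣿⠿⠿
⠒⠒⠒⠴⠴⠒⠂⣿⠿⠿
⠒⠒⠒⣿⣿⣾⠂⠂⠿⠿
⠒⠿⣿⠒⠒⠂⠒⠒⠿⠿
⠒⠒⠂⣿⠒⠿⠒⠂⠿⠿
⠒⣿⠂⠒⠿⠂⠿⠿⠿⠿
⠀⠀⠀⠀⠀⠀⠀⠀⠿⠿

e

⠀⠀⠀⠀⠀⠀⠀⠿⠿⠿
⣿⠀⠀⠀⠀⠀⠀⠿⠿⠿
⠂⠒⣿⠒⣿⠂⠒⠿⠿⠿
⣿⠒⠒⣿⠒⠂⣿⠿⠿⠿
⠒⠒⠴⠴⠒⠂⣿⠿⠿⠿
⠒⠒⣿⣿⠒⣾⠂⠿⠿⠿
⠿⣿⠒⠒⠂⠒⠒⠿⠿⠿
⠒⠂⣿⠒⠿⠒⠂⠿⠿⠿
⣿⠂⠒⠿⠂⠿⠿⠿⠿⠿
⠀⠀⠀⠀⠀⠀⠀⠿⠿⠿

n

⠀⠀⠀⠀⠀⠀⠀⠿⠿⠿
⠀⠀⠀⠀⠀⠀⠀⠿⠿⠿
⣿⠀⠀⠀⠀⠀⠀⠿⠿⠿
⠂⠒⣿⠒⣿⠂⠒⠿⠿⠿
⣿⠒⠒⣿⠒⠂⣿⠿⠿⠿
⠒⠒⠴⠴⠒⣾⣿⠿⠿⠿
⠒⠒⣿⣿⠒⠂⠂⠿⠿⠿
⠿⣿⠒⠒⠂⠒⠒⠿⠿⠿
⠒⠂⣿⠒⠿⠒⠂⠿⠿⠿
⣿⠂⠒⠿⠂⠿⠿⠿⠿⠿

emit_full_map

⣿⣿⠒⠒⣿⠀⠀⠀⠀⠀⠀
⣿⠒⠴⠒⠂⠒⣿⠒⣿⠂⠒
⠒⠒⠂⠒⣿⠒⠒⣿⠒⠂⣿
⣿⣿⣿⠒⠒⠒⠴⠴⠒⣾⣿
⠒⠂⠒⠒⠒⠒⣿⣿⠒⠂⠂
⣿⠒⠿⠒⠿⣿⠒⠒⠂⠒⠒
⣿⣿⠒⠒⠒⠂⣿⠒⠿⠒⠂
⠀⠀⠀⠒⣿⠂⠒⠿⠂⠿⠿

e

⠀⠀⠀⠀⠀⠀⠿⠿⠿⠿
⠀⠀⠀⠀⠀⠀⠿⠿⠿⠿
⠀⠀⠀⠀⠀⠀⠿⠿⠿⠿
⠒⣿⠒⣿⠂⠒⠿⠿⠿⠿
⠒⠒⣿⠒⠂⣿⠿⠿⠿⠿
⠒⠴⠴⠒⠂⣾⠿⠿⠿⠿
⠒⣿⣿⠒⠂⠂⠿⠿⠿⠿
⣿⠒⠒⠂⠒⠒⠿⠿⠿⠿
⠂⣿⠒⠿⠒⠂⠿⠿⠿⠿
⠂⠒⠿⠂⠿⠿⠿⠿⠿⠿

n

⠀⠀⠀⠀⠀⠀⠿⠿⠿⠿
⠀⠀⠀⠀⠀⠀⠿⠿⠿⠿
⠀⠀⠀⠀⠀⠀⠿⠿⠿⠿
⠀⠀⠀⠂⠒⠂⠿⠿⠿⠿
⠒⣿⠒⣿⠂⠒⠿⠿⠿⠿
⠒⠒⣿⠒⠂⣾⠿⠿⠿⠿
⠒⠴⠴⠒⠂⣿⠿⠿⠿⠿
⠒⣿⣿⠒⠂⠂⠿⠿⠿⠿
⣿⠒⠒⠂⠒⠒⠿⠿⠿⠿
⠂⣿⠒⠿⠒⠂⠿⠿⠿⠿

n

⠀⠀⠀⠀⠀⠀⠿⠿⠿⠿
⠀⠀⠀⠀⠀⠀⠿⠿⠿⠿
⠀⠀⠀⠀⠀⠀⠿⠿⠿⠿
⠀⠀⠀⠒⠿⠒⠿⠿⠿⠿
⠀⠀⠀⠂⠒⠂⠿⠿⠿⠿
⠒⣿⠒⣿⠂⣾⠿⠿⠿⠿
⠒⠒⣿⠒⠂⣿⠿⠿⠿⠿
⠒⠴⠴⠒⠂⣿⠿⠿⠿⠿
⠒⣿⣿⠒⠂⠂⠿⠿⠿⠿
⣿⠒⠒⠂⠒⠒⠿⠿⠿⠿

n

⠀⠀⠀⠀⠀⠀⠿⠿⠿⠿
⠀⠀⠀⠀⠀⠀⠿⠿⠿⠿
⠀⠀⠀⠀⠀⠀⠿⠿⠿⠿
⠀⠀⠀⠒⠂⠴⠿⠿⠿⠿
⠀⠀⠀⠒⠿⠒⠿⠿⠿⠿
⠀⠀⠀⠂⠒⣾⠿⠿⠿⠿
⠒⣿⠒⣿⠂⠒⠿⠿⠿⠿
⠒⠒⣿⠒⠂⣿⠿⠿⠿⠿
⠒⠴⠴⠒⠂⣿⠿⠿⠿⠿
⠒⣿⣿⠒⠂⠂⠿⠿⠿⠿

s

⠀⠀⠀⠀⠀⠀⠿⠿⠿⠿
⠀⠀⠀⠀⠀⠀⠿⠿⠿⠿
⠀⠀⠀⠒⠂⠴⠿⠿⠿⠿
⠀⠀⠀⠒⠿⠒⠿⠿⠿⠿
⠀⠀⠀⠂⠒⠂⠿⠿⠿⠿
⠒⣿⠒⣿⠂⣾⠿⠿⠿⠿
⠒⠒⣿⠒⠂⣿⠿⠿⠿⠿
⠒⠴⠴⠒⠂⣿⠿⠿⠿⠿
⠒⣿⣿⠒⠂⠂⠿⠿⠿⠿
⣿⠒⠒⠂⠒⠒⠿⠿⠿⠿

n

⠀⠀⠀⠀⠀⠀⠿⠿⠿⠿
⠀⠀⠀⠀⠀⠀⠿⠿⠿⠿
⠀⠀⠀⠀⠀⠀⠿⠿⠿⠿
⠀⠀⠀⠒⠂⠴⠿⠿⠿⠿
⠀⠀⠀⠒⠿⠒⠿⠿⠿⠿
⠀⠀⠀⠂⠒⣾⠿⠿⠿⠿
⠒⣿⠒⣿⠂⠒⠿⠿⠿⠿
⠒⠒⣿⠒⠂⣿⠿⠿⠿⠿
⠒⠴⠴⠒⠂⣿⠿⠿⠿⠿
⠒⣿⣿⠒⠂⠂⠿⠿⠿⠿

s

⠀⠀⠀⠀⠀⠀⠿⠿⠿⠿
⠀⠀⠀⠀⠀⠀⠿⠿⠿⠿
⠀⠀⠀⠒⠂⠴⠿⠿⠿⠿
⠀⠀⠀⠒⠿⠒⠿⠿⠿⠿
⠀⠀⠀⠂⠒⠂⠿⠿⠿⠿
⠒⣿⠒⣿⠂⣾⠿⠿⠿⠿
⠒⠒⣿⠒⠂⣿⠿⠿⠿⠿
⠒⠴⠴⠒⠂⣿⠿⠿⠿⠿
⠒⣿⣿⠒⠂⠂⠿⠿⠿⠿
⣿⠒⠒⠂⠒⠒⠿⠿⠿⠿

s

⠀⠀⠀⠀⠀⠀⠿⠿⠿⠿
⠀⠀⠀⠒⠂⠴⠿⠿⠿⠿
⠀⠀⠀⠒⠿⠒⠿⠿⠿⠿
⠀⠀⠀⠂⠒⠂⠿⠿⠿⠿
⠒⣿⠒⣿⠂⠒⠿⠿⠿⠿
⠒⠒⣿⠒⠂⣾⠿⠿⠿⠿
⠒⠴⠴⠒⠂⣿⠿⠿⠿⠿
⠒⣿⣿⠒⠂⠂⠿⠿⠿⠿
⣿⠒⠒⠂⠒⠒⠿⠿⠿⠿
⠂⣿⠒⠿⠒⠂⠿⠿⠿⠿


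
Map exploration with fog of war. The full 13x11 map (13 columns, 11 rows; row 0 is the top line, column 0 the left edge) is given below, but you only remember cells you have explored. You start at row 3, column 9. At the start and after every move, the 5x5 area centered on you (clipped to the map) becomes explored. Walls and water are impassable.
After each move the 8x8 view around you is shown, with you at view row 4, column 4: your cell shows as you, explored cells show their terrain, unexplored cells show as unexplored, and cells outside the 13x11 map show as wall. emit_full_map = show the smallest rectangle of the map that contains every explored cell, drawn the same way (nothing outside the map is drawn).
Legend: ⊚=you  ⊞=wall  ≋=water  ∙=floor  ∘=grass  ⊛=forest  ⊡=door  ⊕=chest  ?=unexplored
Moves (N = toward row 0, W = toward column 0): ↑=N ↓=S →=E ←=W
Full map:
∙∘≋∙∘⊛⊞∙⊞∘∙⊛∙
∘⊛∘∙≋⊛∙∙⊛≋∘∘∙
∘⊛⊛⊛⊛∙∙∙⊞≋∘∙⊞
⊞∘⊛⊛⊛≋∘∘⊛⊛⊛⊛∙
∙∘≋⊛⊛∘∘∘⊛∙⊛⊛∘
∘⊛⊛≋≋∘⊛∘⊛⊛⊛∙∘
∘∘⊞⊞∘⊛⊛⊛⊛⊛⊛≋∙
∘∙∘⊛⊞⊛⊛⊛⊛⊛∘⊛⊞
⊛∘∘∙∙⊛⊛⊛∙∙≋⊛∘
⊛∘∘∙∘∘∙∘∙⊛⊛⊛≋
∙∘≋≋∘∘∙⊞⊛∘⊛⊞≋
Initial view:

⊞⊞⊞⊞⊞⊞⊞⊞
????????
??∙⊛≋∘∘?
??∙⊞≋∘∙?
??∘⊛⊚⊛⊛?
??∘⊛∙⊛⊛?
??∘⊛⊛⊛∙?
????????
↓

????????
??∙⊛≋∘∘?
??∙⊞≋∘∙?
??∘⊛⊛⊛⊛?
??∘⊛⊚⊛⊛?
??∘⊛⊛⊛∙?
??⊛⊛⊛⊛≋?
????????

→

???????⊞
?∙⊛≋∘∘?⊞
?∙⊞≋∘∙⊞⊞
?∘⊛⊛⊛⊛∙⊞
?∘⊛∙⊚⊛∘⊞
?∘⊛⊛⊛∙∘⊞
?⊛⊛⊛⊛≋∙⊞
???????⊞

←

????????
??∙⊛≋∘∘?
??∙⊞≋∘∙⊞
??∘⊛⊛⊛⊛∙
??∘⊛⊚⊛⊛∘
??∘⊛⊛⊛∙∘
??⊛⊛⊛⊛≋∙
????????

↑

⊞⊞⊞⊞⊞⊞⊞⊞
????????
??∙⊛≋∘∘?
??∙⊞≋∘∙⊞
??∘⊛⊚⊛⊛∙
??∘⊛∙⊛⊛∘
??∘⊛⊛⊛∙∘
??⊛⊛⊛⊛≋∙

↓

????????
??∙⊛≋∘∘?
??∙⊞≋∘∙⊞
??∘⊛⊛⊛⊛∙
??∘⊛⊚⊛⊛∘
??∘⊛⊛⊛∙∘
??⊛⊛⊛⊛≋∙
????????

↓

??∙⊛≋∘∘?
??∙⊞≋∘∙⊞
??∘⊛⊛⊛⊛∙
??∘⊛∙⊛⊛∘
??∘⊛⊚⊛∙∘
??⊛⊛⊛⊛≋∙
??⊛⊛⊛∘⊛?
????????

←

???∙⊛≋∘∘
???∙⊞≋∘∙
??∘∘⊛⊛⊛⊛
??∘∘⊛∙⊛⊛
??⊛∘⊚⊛⊛∙
??⊛⊛⊛⊛⊛≋
??⊛⊛⊛⊛∘⊛
????????

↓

???∙⊞≋∘∙
??∘∘⊛⊛⊛⊛
??∘∘⊛∙⊛⊛
??⊛∘⊛⊛⊛∙
??⊛⊛⊚⊛⊛≋
??⊛⊛⊛⊛∘⊛
??⊛⊛∙∙≋?
????????

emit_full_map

?∙⊛≋∘∘?
?∙⊞≋∘∙⊞
∘∘⊛⊛⊛⊛∙
∘∘⊛∙⊛⊛∘
⊛∘⊛⊛⊛∙∘
⊛⊛⊚⊛⊛≋∙
⊛⊛⊛⊛∘⊛?
⊛⊛∙∙≋??


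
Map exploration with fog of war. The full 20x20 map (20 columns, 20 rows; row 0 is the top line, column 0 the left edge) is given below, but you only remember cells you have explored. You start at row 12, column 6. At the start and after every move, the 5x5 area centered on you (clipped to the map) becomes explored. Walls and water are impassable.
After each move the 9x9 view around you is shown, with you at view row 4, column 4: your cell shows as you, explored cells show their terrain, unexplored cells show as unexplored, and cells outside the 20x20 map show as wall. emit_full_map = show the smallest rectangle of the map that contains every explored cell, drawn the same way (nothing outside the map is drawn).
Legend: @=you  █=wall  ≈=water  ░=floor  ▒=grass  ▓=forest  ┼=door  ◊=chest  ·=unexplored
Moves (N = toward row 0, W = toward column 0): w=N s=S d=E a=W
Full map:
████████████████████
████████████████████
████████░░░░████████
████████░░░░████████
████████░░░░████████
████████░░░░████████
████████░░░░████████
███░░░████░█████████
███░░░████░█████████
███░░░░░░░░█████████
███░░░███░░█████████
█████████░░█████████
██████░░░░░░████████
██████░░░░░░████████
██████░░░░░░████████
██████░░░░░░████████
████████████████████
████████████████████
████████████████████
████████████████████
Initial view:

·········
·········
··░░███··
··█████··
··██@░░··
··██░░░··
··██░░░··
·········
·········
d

·········
·········
·░░███░··
·█████░··
·██░@░░··
·██░░░░··
·██░░░░··
·········
·········

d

·········
·········
░░███░░··
█████░░··
██░░@░░··
██░░░░░··
██░░░░░··
·········
·········

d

·········
·········
░███░░█··
████░░█··
█░░░@░░··
█░░░░░░··
█░░░░░░··
·········
·········

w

·········
·········
··░░░░█··
░███░░█··
████@░█··
█░░░░░░··
█░░░░░░··
█░░░░░░··
·········

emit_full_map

···░░░░█
░░███░░█
█████@░█
██░░░░░░
██░░░░░░
██░░░░░░

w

·········
·········
··███░█··
··░░░░█··
░███@░█··
████░░█··
█░░░░░░··
█░░░░░░··
█░░░░░░··

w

·········
·········
··███░█··
··███░█··
··░░@░█··
░███░░█··
████░░█··
█░░░░░░··
█░░░░░░··

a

·········
·········
··████░█·
··████░█·
··░░@░░█·
░░███░░█·
█████░░█·
██░░░░░░·
██░░░░░░·

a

·········
·········
··░████░█
··░████░█
··░░@░░░█
·░░███░░█
·█████░░█
·██░░░░░░
·██░░░░░░

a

·········
·········
··░░████░
··░░████░
··░░@░░░░
··░░███░░
··█████░░
··██░░░░░
··██░░░░░

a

·········
·········
··░░░████
··░░░████
··░░@░░░░
··░░░███░
··██████░
···██░░░░
···██░░░░

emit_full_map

░░░████░█
░░░████░█
░░@░░░░░█
░░░███░░█
██████░░█
·██░░░░░░
·██░░░░░░
·██░░░░░░

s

·········
··░░░████
··░░░████
··░░░░░░░
··░░@███░
··██████░
··███░░░░
···██░░░░
···██░░░░

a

·········
···░░░███
··█░░░███
··█░░░░░░
··█░@░███
··███████
··████░░░
····██░░░
····██░░░

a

█········
█···░░░██
█·██░░░██
█·██░░░░░
█·██@░░██
█·███████
█·█████░░
█····██░░
█····██░░

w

█········
█········
█·██░░░██
█·██░░░██
█·██@░░░░
█·██░░░██
█·███████
█·█████░░
█····██░░

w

█········
█········
█·█████··
█·██░░░██
█·██@░░██
█·██░░░░░
█·██░░░██
█·███████
█·█████░░

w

█········
█········
█·█████··
█·█████··
█·██@░░██
█·██░░░██
█·██░░░░░
█·██░░░██
█·███████

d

·········
·········
·██████··
·██████··
·██░@░███
·██░░░███
·██░░░░░░
·██░░░███
·████████

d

·········
·········
███████··
███████··
██░░@████
██░░░████
██░░░░░░░
██░░░███░
████████░

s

·········
███████··
███████··
██░░░████
██░░@████
██░░░░░░░
██░░░███░
████████░
█████░░░░

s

███████··
███████··
██░░░████
██░░░████
██░░@░░░░
██░░░███░
████████░
█████░░░░
···██░░░░

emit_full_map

███████····
███████····
██░░░████░█
██░░░████░█
██░░@░░░░░█
██░░░███░░█
████████░░█
█████░░░░░░
···██░░░░░░
···██░░░░░░
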